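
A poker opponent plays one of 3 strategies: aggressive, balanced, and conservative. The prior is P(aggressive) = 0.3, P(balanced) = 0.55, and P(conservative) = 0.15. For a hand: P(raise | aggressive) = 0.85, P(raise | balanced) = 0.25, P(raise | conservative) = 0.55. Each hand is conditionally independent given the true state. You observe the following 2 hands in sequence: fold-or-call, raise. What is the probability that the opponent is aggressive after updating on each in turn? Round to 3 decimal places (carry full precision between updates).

After 'fold-or-call': normaliser = 0.15·0.3000 + 0.75·0.5500 + 0.45·0.1500; P(aggressive) ≈ 0.0857, P(balanced) ≈ 0.7857, P(conservative) ≈ 0.1286
After 'raise': normaliser = 0.85·0.0857 + 0.25·0.7857 + 0.55·0.1286; P(aggressive) ≈ 0.2143, P(balanced) ≈ 0.5777, P(conservative) ≈ 0.2080

0.214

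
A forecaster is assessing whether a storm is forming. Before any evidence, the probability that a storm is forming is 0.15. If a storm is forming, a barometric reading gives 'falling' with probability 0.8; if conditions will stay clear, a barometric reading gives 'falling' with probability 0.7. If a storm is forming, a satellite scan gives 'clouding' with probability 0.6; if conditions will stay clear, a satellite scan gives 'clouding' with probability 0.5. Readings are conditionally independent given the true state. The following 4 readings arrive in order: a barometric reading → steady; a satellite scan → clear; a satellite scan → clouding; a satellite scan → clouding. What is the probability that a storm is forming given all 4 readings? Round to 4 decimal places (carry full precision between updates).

0.1194

After a barometric reading='steady': P(storm) = 0.2·0.1500 / (0.2·0.1500 + 0.3·0.8500) ≈ 0.1053
After a satellite scan='clear': P(storm) = 0.4·0.1053 / (0.4·0.1053 + 0.5·0.8947) ≈ 0.0860
After a satellite scan='clouding': P(storm) = 0.6·0.0860 / (0.6·0.0860 + 0.5·0.9140) ≈ 0.1015
After a satellite scan='clouding': P(storm) = 0.6·0.1015 / (0.6·0.1015 + 0.5·0.8985) ≈ 0.1194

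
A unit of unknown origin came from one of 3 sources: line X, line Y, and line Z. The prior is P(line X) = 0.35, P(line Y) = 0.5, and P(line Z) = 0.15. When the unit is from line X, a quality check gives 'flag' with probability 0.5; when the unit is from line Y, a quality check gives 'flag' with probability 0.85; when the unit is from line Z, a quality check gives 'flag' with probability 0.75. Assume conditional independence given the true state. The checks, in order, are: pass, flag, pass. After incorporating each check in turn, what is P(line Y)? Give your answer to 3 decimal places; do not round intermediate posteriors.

0.158

After 'pass': normaliser = 0.5·0.3500 + 0.15·0.5000 + 0.25·0.1500; P(line X) ≈ 0.6087, P(line Y) ≈ 0.2609, P(line Z) ≈ 0.1304
After 'flag': normaliser = 0.5·0.6087 + 0.85·0.2609 + 0.75·0.1304; P(line X) ≈ 0.4878, P(line Y) ≈ 0.3554, P(line Z) ≈ 0.1568
After 'pass': normaliser = 0.5·0.4878 + 0.15·0.3554 + 0.25·0.1568; P(line X) ≈ 0.7250, P(line Y) ≈ 0.1585, P(line Z) ≈ 0.1165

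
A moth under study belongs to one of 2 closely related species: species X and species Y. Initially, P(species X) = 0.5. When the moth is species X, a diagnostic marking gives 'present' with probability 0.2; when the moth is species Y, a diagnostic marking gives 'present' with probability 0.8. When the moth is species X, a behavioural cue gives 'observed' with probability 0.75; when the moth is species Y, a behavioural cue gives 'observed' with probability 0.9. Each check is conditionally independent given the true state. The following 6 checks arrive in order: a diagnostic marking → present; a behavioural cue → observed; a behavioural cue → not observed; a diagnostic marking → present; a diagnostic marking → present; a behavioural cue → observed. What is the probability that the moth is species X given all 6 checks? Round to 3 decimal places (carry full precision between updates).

0.026

After a diagnostic marking='present': P(species X) = 0.2·0.5000 / (0.2·0.5000 + 0.8·0.5000) ≈ 0.2000
After a behavioural cue='observed': P(species X) = 0.75·0.2000 / (0.75·0.2000 + 0.9·0.8000) ≈ 0.1724
After a behavioural cue='not observed': P(species X) = 0.25·0.1724 / (0.25·0.1724 + 0.1·0.8276) ≈ 0.3425
After a diagnostic marking='present': P(species X) = 0.2·0.3425 / (0.2·0.3425 + 0.8·0.6575) ≈ 0.1152
After a diagnostic marking='present': P(species X) = 0.2·0.1152 / (0.2·0.1152 + 0.8·0.8848) ≈ 0.0315
After a behavioural cue='observed': P(species X) = 0.75·0.0315 / (0.75·0.0315 + 0.9·0.9685) ≈ 0.0264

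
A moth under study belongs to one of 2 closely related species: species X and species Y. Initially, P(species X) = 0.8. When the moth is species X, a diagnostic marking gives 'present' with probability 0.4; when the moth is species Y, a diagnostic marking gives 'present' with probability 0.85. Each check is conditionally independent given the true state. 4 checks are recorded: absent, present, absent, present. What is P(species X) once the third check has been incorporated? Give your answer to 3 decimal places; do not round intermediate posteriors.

After 'absent': P(species X) = 0.6·0.8000 / (0.6·0.8000 + 0.15·0.2000) ≈ 0.9412
After 'present': P(species X) = 0.4·0.9412 / (0.4·0.9412 + 0.85·0.0588) ≈ 0.8828
After 'absent': P(species X) = 0.6·0.8828 / (0.6·0.8828 + 0.15·0.1172) ≈ 0.9679

0.968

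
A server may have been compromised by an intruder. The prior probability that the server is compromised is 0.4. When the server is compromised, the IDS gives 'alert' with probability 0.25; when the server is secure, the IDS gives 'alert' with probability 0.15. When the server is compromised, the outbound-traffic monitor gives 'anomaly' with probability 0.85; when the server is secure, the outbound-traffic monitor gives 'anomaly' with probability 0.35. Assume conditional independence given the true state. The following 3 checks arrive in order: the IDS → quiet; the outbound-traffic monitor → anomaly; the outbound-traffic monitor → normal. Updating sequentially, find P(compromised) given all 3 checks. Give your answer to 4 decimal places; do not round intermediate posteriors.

0.2479

After the IDS='quiet': P(compromised) = 0.75·0.4000 / (0.75·0.4000 + 0.85·0.6000) ≈ 0.3704
After the outbound-traffic monitor='anomaly': P(compromised) = 0.85·0.3704 / (0.85·0.3704 + 0.35·0.6296) ≈ 0.5882
After the outbound-traffic monitor='normal': P(compromised) = 0.15·0.5882 / (0.15·0.5882 + 0.65·0.4118) ≈ 0.2479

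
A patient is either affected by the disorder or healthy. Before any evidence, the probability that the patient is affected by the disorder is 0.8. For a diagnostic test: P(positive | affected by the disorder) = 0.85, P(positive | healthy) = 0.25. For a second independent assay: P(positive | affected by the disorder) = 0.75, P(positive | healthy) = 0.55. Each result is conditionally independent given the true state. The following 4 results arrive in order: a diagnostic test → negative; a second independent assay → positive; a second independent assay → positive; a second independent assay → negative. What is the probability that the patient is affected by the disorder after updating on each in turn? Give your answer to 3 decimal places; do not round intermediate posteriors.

Apply Bayes' rule sequentially, carrying P(affected) forward.
After a diagnostic test='negative': P(affected) = 0.15·0.8000 / (0.15·0.8000 + 0.75·0.2000) ≈ 0.4444
After a second independent assay='positive': P(affected) = 0.75·0.4444 / (0.75·0.4444 + 0.55·0.5556) ≈ 0.5217
After a second independent assay='positive': P(affected) = 0.75·0.5217 / (0.75·0.5217 + 0.55·0.4783) ≈ 0.5980
After a second independent assay='negative': P(affected) = 0.25·0.5980 / (0.25·0.5980 + 0.45·0.4020) ≈ 0.4525

0.452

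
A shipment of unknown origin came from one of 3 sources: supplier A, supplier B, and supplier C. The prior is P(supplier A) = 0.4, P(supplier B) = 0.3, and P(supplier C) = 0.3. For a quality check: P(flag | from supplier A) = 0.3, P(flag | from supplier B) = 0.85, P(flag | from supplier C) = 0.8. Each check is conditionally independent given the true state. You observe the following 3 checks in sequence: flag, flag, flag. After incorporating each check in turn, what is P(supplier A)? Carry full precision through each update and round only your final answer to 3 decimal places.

0.031

After 'flag': normaliser = 0.3·0.4000 + 0.85·0.3000 + 0.8·0.3000; P(supplier A) ≈ 0.1951, P(supplier B) ≈ 0.4146, P(supplier C) ≈ 0.3902
After 'flag': normaliser = 0.3·0.1951 + 0.85·0.4146 + 0.8·0.3902; P(supplier A) ≈ 0.0809, P(supplier B) ≈ 0.4874, P(supplier C) ≈ 0.4317
After 'flag': normaliser = 0.3·0.0809 + 0.85·0.4874 + 0.8·0.4317; P(supplier A) ≈ 0.0310, P(supplier B) ≈ 0.5285, P(supplier C) ≈ 0.4406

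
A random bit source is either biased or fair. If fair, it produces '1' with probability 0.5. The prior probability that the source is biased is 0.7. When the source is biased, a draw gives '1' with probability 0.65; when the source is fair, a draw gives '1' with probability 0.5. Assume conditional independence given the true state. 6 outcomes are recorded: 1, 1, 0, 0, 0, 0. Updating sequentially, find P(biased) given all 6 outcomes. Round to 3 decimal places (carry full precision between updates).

After '1': P(biased) = 0.65·0.7000 / (0.65·0.7000 + 0.5·0.3000) ≈ 0.7521
After '1': P(biased) = 0.65·0.7521 / (0.65·0.7521 + 0.5·0.2479) ≈ 0.7977
After '0': P(biased) = 0.35·0.7977 / (0.35·0.7977 + 0.5·0.2023) ≈ 0.7341
After '0': P(biased) = 0.35·0.7341 / (0.35·0.7341 + 0.5·0.2659) ≈ 0.6590
After '0': P(biased) = 0.35·0.6590 / (0.35·0.6590 + 0.5·0.3410) ≈ 0.5749
After '0': P(biased) = 0.35·0.5749 / (0.35·0.5749 + 0.5·0.4251) ≈ 0.4863

0.486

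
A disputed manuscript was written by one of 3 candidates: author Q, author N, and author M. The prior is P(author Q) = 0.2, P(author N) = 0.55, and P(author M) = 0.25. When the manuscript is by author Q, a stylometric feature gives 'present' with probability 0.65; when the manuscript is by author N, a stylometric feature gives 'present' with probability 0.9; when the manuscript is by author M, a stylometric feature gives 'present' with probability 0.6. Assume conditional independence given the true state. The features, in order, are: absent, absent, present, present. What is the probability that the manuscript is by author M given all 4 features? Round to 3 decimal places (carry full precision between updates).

0.493

Apply Bayes' rule sequentially, carrying P(author M) forward.
After 'absent': normaliser = 0.35·0.2000 + 0.1·0.5500 + 0.4·0.2500; P(author Q) ≈ 0.3111, P(author N) ≈ 0.2444, P(author M) ≈ 0.4444
After 'absent': normaliser = 0.35·0.3111 + 0.1·0.2444 + 0.4·0.4444; P(author Q) ≈ 0.3500, P(author N) ≈ 0.0786, P(author M) ≈ 0.5714
After 'present': normaliser = 0.65·0.3500 + 0.9·0.0786 + 0.6·0.5714; P(author Q) ≈ 0.3549, P(author N) ≈ 0.1103, P(author M) ≈ 0.5348
After 'present': normaliser = 0.65·0.3549 + 0.9·0.1103 + 0.6·0.5348; P(author Q) ≈ 0.3544, P(author N) ≈ 0.1525, P(author M) ≈ 0.4930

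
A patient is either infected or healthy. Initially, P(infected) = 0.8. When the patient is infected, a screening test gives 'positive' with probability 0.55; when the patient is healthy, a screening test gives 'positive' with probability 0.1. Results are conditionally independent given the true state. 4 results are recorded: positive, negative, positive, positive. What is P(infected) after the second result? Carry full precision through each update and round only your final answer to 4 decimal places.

0.9167

After 'positive': P(infected) = 0.55·0.8000 / (0.55·0.8000 + 0.1·0.2000) ≈ 0.9565
After 'negative': P(infected) = 0.45·0.9565 / (0.45·0.9565 + 0.9·0.0435) ≈ 0.9167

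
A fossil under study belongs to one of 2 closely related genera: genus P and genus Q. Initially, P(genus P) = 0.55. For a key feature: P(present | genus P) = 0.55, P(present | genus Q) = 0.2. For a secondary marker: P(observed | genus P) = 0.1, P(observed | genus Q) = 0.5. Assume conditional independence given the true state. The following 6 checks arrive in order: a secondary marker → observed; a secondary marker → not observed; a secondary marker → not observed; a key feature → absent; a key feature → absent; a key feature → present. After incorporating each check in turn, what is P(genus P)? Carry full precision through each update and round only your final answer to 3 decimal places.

After a secondary marker='observed': P(genus P) = 0.1·0.5500 / (0.1·0.5500 + 0.5·0.4500) ≈ 0.1964
After a secondary marker='not observed': P(genus P) = 0.9·0.1964 / (0.9·0.1964 + 0.5·0.8036) ≈ 0.3056
After a secondary marker='not observed': P(genus P) = 0.9·0.3056 / (0.9·0.3056 + 0.5·0.6944) ≈ 0.4420
After a key feature='absent': P(genus P) = 0.45·0.4420 / (0.45·0.4420 + 0.8·0.5580) ≈ 0.3082
After a key feature='absent': P(genus P) = 0.45·0.3082 / (0.45·0.3082 + 0.8·0.6918) ≈ 0.2004
After a key feature='present': P(genus P) = 0.55·0.2004 / (0.55·0.2004 + 0.2·0.7996) ≈ 0.4080

0.408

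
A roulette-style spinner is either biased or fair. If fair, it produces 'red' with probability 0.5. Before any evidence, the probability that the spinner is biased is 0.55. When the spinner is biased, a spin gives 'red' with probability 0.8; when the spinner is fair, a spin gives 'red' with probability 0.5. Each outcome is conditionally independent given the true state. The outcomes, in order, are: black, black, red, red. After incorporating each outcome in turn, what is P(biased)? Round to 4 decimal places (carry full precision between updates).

After 'black': P(biased) = 0.2·0.5500 / (0.2·0.5500 + 0.5·0.4500) ≈ 0.3284
After 'black': P(biased) = 0.2·0.3284 / (0.2·0.3284 + 0.5·0.6716) ≈ 0.1636
After 'red': P(biased) = 0.8·0.1636 / (0.8·0.1636 + 0.5·0.8364) ≈ 0.2383
After 'red': P(biased) = 0.8·0.2383 / (0.8·0.2383 + 0.5·0.7617) ≈ 0.3336

0.3336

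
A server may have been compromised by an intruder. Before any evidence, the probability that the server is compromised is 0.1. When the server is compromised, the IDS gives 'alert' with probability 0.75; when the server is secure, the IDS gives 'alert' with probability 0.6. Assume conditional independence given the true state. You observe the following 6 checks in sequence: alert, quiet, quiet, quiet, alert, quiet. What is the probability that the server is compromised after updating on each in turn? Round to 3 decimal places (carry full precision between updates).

0.026

After 'alert': P(compromised) = 0.75·0.1000 / (0.75·0.1000 + 0.6·0.9000) ≈ 0.1220
After 'quiet': P(compromised) = 0.25·0.1220 / (0.25·0.1220 + 0.4·0.8780) ≈ 0.0799
After 'quiet': P(compromised) = 0.25·0.0799 / (0.25·0.0799 + 0.4·0.9201) ≈ 0.0515
After 'quiet': P(compromised) = 0.25·0.0515 / (0.25·0.0515 + 0.4·0.9485) ≈ 0.0328
After 'alert': P(compromised) = 0.75·0.0328 / (0.75·0.0328 + 0.6·0.9672) ≈ 0.0407
After 'quiet': P(compromised) = 0.25·0.0407 / (0.25·0.0407 + 0.4·0.9593) ≈ 0.0258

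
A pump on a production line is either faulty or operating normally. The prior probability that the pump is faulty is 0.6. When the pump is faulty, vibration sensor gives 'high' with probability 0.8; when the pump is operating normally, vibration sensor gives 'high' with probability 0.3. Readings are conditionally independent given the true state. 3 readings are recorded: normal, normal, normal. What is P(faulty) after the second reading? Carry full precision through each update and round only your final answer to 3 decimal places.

0.109

After 'normal': P(faulty) = 0.2·0.6000 / (0.2·0.6000 + 0.7·0.4000) ≈ 0.3000
After 'normal': P(faulty) = 0.2·0.3000 / (0.2·0.3000 + 0.7·0.7000) ≈ 0.1091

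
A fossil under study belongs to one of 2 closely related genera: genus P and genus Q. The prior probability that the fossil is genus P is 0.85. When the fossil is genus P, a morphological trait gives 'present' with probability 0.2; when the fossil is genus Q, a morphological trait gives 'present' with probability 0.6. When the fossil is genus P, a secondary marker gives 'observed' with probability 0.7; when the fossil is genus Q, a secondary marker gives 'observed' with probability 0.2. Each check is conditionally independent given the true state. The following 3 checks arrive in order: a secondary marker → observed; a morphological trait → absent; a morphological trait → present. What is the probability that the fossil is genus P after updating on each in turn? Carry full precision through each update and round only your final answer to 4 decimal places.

0.9297

After a secondary marker='observed': P(genus P) = 0.7·0.8500 / (0.7·0.8500 + 0.2·0.1500) ≈ 0.9520
After a morphological trait='absent': P(genus P) = 0.8·0.9520 / (0.8·0.9520 + 0.4·0.0480) ≈ 0.9754
After a morphological trait='present': P(genus P) = 0.2·0.9754 / (0.2·0.9754 + 0.6·0.0246) ≈ 0.9297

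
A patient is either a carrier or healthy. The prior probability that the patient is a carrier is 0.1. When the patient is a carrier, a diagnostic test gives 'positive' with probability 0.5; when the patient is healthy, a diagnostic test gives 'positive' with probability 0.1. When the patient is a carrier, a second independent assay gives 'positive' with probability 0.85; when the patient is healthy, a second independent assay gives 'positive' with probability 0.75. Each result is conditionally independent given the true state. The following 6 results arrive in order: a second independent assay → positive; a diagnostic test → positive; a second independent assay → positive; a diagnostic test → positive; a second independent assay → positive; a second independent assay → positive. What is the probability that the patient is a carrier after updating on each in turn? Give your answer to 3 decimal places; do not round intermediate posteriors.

After a second independent assay='positive': P(carrier) = 0.85·0.1000 / (0.85·0.1000 + 0.75·0.9000) ≈ 0.1118
After a diagnostic test='positive': P(carrier) = 0.5·0.1118 / (0.5·0.1118 + 0.1·0.8882) ≈ 0.3864
After a second independent assay='positive': P(carrier) = 0.85·0.3864 / (0.85·0.3864 + 0.75·0.6136) ≈ 0.4164
After a diagnostic test='positive': P(carrier) = 0.5·0.4164 / (0.5·0.4164 + 0.1·0.5836) ≈ 0.7811
After a second independent assay='positive': P(carrier) = 0.85·0.7811 / (0.85·0.7811 + 0.75·0.2189) ≈ 0.8017
After a second independent assay='positive': P(carrier) = 0.85·0.8017 / (0.85·0.8017 + 0.75·0.1983) ≈ 0.8209

0.821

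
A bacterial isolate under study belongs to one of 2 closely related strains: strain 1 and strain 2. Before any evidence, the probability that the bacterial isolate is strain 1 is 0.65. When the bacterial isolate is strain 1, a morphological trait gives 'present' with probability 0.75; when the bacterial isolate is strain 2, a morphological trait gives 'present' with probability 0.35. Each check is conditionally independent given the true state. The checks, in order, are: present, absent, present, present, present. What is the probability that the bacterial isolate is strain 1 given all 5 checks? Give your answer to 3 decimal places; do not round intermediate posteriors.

Each posterior becomes the prior for the next update.
After 'present': P(strain 1) = 0.75·0.6500 / (0.75·0.6500 + 0.35·0.3500) ≈ 0.7992
After 'absent': P(strain 1) = 0.25·0.7992 / (0.25·0.7992 + 0.65·0.2008) ≈ 0.6048
After 'present': P(strain 1) = 0.75·0.6048 / (0.75·0.6048 + 0.35·0.3952) ≈ 0.7663
After 'present': P(strain 1) = 0.75·0.7663 / (0.75·0.7663 + 0.35·0.2337) ≈ 0.8754
After 'present': P(strain 1) = 0.75·0.8754 / (0.75·0.8754 + 0.35·0.1246) ≈ 0.9377

0.938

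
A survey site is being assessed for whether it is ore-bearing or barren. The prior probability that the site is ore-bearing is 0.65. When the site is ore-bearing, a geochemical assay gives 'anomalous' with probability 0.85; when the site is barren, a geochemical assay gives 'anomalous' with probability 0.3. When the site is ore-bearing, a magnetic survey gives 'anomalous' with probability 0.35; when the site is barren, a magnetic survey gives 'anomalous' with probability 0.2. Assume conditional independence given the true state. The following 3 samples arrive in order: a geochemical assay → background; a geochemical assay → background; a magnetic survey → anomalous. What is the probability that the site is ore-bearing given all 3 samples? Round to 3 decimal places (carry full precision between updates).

After a geochemical assay='background': P(ore) = 0.15·0.6500 / (0.15·0.6500 + 0.7·0.3500) ≈ 0.2847
After a geochemical assay='background': P(ore) = 0.15·0.2847 / (0.15·0.2847 + 0.7·0.7153) ≈ 0.0786
After a magnetic survey='anomalous': P(ore) = 0.35·0.0786 / (0.35·0.0786 + 0.2·0.9214) ≈ 0.1299

0.130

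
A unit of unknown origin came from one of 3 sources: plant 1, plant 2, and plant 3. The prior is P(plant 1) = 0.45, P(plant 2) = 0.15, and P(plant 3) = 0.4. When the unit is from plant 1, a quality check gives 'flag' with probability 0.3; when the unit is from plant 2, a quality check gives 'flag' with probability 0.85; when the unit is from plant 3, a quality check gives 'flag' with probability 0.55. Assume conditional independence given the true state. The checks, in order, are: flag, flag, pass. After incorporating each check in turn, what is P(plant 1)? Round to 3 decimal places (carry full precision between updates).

0.286

Apply Bayes' rule sequentially, carrying P(plant 1) forward.
After 'flag': normaliser = 0.3·0.4500 + 0.85·0.1500 + 0.55·0.4000; P(plant 1) ≈ 0.2798, P(plant 2) ≈ 0.2642, P(plant 3) ≈ 0.4560
After 'flag': normaliser = 0.3·0.2798 + 0.85·0.2642 + 0.55·0.4560; P(plant 1) ≈ 0.1501, P(plant 2) ≈ 0.4016, P(plant 3) ≈ 0.4484
After 'pass': normaliser = 0.7·0.1501 + 0.15·0.4016 + 0.45·0.4484; P(plant 1) ≈ 0.2862, P(plant 2) ≈ 0.1641, P(plant 3) ≈ 0.5497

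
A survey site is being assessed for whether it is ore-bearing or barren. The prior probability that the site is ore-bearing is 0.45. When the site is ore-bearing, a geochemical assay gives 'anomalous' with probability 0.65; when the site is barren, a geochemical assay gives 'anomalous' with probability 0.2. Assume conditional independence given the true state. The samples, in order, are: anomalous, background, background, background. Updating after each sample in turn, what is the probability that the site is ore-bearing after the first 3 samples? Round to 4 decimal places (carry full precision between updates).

After 'anomalous': P(ore) = 0.65·0.4500 / (0.65·0.4500 + 0.2·0.5500) ≈ 0.7267
After 'background': P(ore) = 0.35·0.7267 / (0.35·0.7267 + 0.8·0.2733) ≈ 0.5378
After 'background': P(ore) = 0.35·0.5378 / (0.35·0.5378 + 0.8·0.4622) ≈ 0.3373

0.3373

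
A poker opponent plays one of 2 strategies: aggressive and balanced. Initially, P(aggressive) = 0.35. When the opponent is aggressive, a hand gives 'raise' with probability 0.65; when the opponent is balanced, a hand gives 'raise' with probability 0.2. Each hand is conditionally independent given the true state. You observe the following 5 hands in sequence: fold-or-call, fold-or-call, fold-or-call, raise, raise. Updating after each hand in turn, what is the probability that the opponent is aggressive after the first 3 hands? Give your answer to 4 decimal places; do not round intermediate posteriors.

0.0431

Apply Bayes' rule sequentially, carrying P(aggressive) forward.
After 'fold-or-call': P(aggressive) = 0.35·0.3500 / (0.35·0.3500 + 0.8·0.6500) ≈ 0.1907
After 'fold-or-call': P(aggressive) = 0.35·0.1907 / (0.35·0.1907 + 0.8·0.8093) ≈ 0.0934
After 'fold-or-call': P(aggressive) = 0.35·0.0934 / (0.35·0.0934 + 0.8·0.9066) ≈ 0.0431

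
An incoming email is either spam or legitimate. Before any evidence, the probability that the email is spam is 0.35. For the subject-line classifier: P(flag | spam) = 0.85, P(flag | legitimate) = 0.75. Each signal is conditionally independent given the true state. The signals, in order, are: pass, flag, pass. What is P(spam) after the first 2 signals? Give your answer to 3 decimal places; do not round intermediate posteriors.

0.268

After 'pass': P(spam) = 0.15·0.3500 / (0.15·0.3500 + 0.25·0.6500) ≈ 0.2442
After 'flag': P(spam) = 0.85·0.2442 / (0.85·0.2442 + 0.75·0.7558) ≈ 0.2680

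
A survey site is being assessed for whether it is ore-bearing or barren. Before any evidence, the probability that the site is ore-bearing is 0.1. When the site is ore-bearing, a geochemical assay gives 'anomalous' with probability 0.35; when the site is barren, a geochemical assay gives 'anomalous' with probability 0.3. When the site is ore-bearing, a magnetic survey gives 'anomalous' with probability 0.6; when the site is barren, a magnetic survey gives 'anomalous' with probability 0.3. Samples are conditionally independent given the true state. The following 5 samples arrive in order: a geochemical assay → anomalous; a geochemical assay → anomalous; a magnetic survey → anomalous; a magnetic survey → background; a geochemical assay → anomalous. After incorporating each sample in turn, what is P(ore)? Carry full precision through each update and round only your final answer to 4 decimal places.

0.1678

After a geochemical assay='anomalous': P(ore) = 0.35·0.1000 / (0.35·0.1000 + 0.3·0.9000) ≈ 0.1148
After a geochemical assay='anomalous': P(ore) = 0.35·0.1148 / (0.35·0.1148 + 0.3·0.8852) ≈ 0.1314
After a magnetic survey='anomalous': P(ore) = 0.6·0.1314 / (0.6·0.1314 + 0.3·0.8686) ≈ 0.2322
After a magnetic survey='background': P(ore) = 0.4·0.2322 / (0.4·0.2322 + 0.7·0.7678) ≈ 0.1474
After a geochemical assay='anomalous': P(ore) = 0.35·0.1474 / (0.35·0.1474 + 0.3·0.8526) ≈ 0.1678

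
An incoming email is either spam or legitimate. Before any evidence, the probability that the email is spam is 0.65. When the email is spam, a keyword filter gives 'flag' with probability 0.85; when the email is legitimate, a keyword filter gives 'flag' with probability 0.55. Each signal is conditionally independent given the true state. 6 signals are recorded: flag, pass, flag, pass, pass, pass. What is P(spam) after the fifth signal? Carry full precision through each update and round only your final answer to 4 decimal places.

Each posterior becomes the prior for the next update.
After 'flag': P(spam) = 0.85·0.6500 / (0.85·0.6500 + 0.55·0.3500) ≈ 0.7416
After 'pass': P(spam) = 0.15·0.7416 / (0.15·0.7416 + 0.45·0.2584) ≈ 0.4889
After 'flag': P(spam) = 0.85·0.4889 / (0.85·0.4889 + 0.55·0.5111) ≈ 0.5965
After 'pass': P(spam) = 0.15·0.5965 / (0.15·0.5965 + 0.45·0.4035) ≈ 0.3301
After 'pass': P(spam) = 0.15·0.3301 / (0.15·0.3301 + 0.45·0.6699) ≈ 0.1411

0.1411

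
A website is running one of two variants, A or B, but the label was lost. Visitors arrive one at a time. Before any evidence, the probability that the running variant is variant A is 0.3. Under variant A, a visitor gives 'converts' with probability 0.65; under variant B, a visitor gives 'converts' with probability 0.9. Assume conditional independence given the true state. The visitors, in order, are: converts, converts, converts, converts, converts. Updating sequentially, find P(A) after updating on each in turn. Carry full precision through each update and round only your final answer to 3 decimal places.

0.078

After 'converts': P(A) = 0.65·0.3000 / (0.65·0.3000 + 0.9·0.7000) ≈ 0.2364
After 'converts': P(A) = 0.65·0.2364 / (0.65·0.2364 + 0.9·0.7636) ≈ 0.1827
After 'converts': P(A) = 0.65·0.1827 / (0.65·0.1827 + 0.9·0.8173) ≈ 0.1390
After 'converts': P(A) = 0.65·0.1390 / (0.65·0.1390 + 0.9·0.8610) ≈ 0.1044
After 'converts': P(A) = 0.65·0.1044 / (0.65·0.1044 + 0.9·0.8956) ≈ 0.0777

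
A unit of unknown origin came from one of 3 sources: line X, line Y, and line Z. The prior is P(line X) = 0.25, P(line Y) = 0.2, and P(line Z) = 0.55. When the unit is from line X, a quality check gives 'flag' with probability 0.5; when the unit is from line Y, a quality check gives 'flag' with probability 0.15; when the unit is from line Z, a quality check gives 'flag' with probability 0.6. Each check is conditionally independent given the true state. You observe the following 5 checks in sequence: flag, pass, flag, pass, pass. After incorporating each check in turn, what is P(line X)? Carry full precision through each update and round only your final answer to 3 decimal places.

0.336

After 'flag': normaliser = 0.5·0.2500 + 0.15·0.2000 + 0.6·0.5500; P(line X) ≈ 0.2577, P(line Y) ≈ 0.0619, P(line Z) ≈ 0.6804
After 'pass': normaliser = 0.5·0.2577 + 0.85·0.0619 + 0.4·0.6804; P(line X) ≈ 0.2841, P(line Y) ≈ 0.1159, P(line Z) ≈ 0.6000
After 'flag': normaliser = 0.5·0.2841 + 0.15·0.1159 + 0.6·0.6000; P(line X) ≈ 0.2735, P(line Y) ≈ 0.0335, P(line Z) ≈ 0.6931
After 'pass': normaliser = 0.5·0.2735 + 0.85·0.0335 + 0.4·0.6931; P(line X) ≈ 0.3091, P(line Y) ≈ 0.0643, P(line Z) ≈ 0.6266
After 'pass': normaliser = 0.5·0.3091 + 0.85·0.0643 + 0.4·0.6266; P(line X) ≈ 0.3360, P(line Y) ≈ 0.1189, P(line Z) ≈ 0.5451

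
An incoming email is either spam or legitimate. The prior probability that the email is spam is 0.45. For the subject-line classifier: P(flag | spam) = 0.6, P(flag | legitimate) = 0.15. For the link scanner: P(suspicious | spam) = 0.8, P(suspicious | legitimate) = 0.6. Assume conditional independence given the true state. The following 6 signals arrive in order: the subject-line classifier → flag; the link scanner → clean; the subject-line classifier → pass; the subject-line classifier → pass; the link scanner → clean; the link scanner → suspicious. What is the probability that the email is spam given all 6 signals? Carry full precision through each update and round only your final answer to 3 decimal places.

0.195

After the subject-line classifier='flag': P(spam) = 0.6·0.4500 / (0.6·0.4500 + 0.15·0.5500) ≈ 0.7660
After the link scanner='clean': P(spam) = 0.2·0.7660 / (0.2·0.7660 + 0.4·0.2340) ≈ 0.6207
After the subject-line classifier='pass': P(spam) = 0.4·0.6207 / (0.4·0.6207 + 0.85·0.3793) ≈ 0.4350
After the subject-line classifier='pass': P(spam) = 0.4·0.4350 / (0.4·0.4350 + 0.85·0.5650) ≈ 0.2660
After the link scanner='clean': P(spam) = 0.2·0.2660 / (0.2·0.2660 + 0.4·0.7340) ≈ 0.1534
After the link scanner='suspicious': P(spam) = 0.8·0.1534 / (0.8·0.1534 + 0.6·0.8466) ≈ 0.1946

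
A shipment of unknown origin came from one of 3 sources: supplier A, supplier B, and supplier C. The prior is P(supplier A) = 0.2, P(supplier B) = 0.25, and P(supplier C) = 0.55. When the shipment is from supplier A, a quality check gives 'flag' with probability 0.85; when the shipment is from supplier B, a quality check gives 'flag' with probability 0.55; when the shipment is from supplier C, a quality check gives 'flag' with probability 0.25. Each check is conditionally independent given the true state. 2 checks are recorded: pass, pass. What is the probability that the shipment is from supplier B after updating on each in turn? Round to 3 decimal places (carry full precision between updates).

0.139

After 'pass': normaliser = 0.15·0.2000 + 0.45·0.2500 + 0.75·0.5500; P(supplier A) ≈ 0.0541, P(supplier B) ≈ 0.2027, P(supplier C) ≈ 0.7432
After 'pass': normaliser = 0.15·0.0541 + 0.45·0.2027 + 0.75·0.7432; P(supplier A) ≈ 0.0123, P(supplier B) ≈ 0.1389, P(supplier C) ≈ 0.8488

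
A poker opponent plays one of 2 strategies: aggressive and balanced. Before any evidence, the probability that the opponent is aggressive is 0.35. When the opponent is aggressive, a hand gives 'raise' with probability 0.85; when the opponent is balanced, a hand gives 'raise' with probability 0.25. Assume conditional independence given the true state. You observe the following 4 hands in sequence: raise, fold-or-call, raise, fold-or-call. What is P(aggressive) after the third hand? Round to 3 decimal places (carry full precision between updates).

Each posterior becomes the prior for the next update.
After 'raise': P(aggressive) = 0.85·0.3500 / (0.85·0.3500 + 0.25·0.6500) ≈ 0.6467
After 'fold-or-call': P(aggressive) = 0.15·0.6467 / (0.15·0.6467 + 0.75·0.3533) ≈ 0.2680
After 'raise': P(aggressive) = 0.85·0.2680 / (0.85·0.2680 + 0.25·0.7320) ≈ 0.5546

0.555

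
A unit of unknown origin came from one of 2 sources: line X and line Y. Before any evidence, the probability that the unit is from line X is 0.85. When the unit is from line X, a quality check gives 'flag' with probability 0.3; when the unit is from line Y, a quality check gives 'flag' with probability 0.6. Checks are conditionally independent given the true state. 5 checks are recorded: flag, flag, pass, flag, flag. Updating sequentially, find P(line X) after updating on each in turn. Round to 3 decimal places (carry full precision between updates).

0.383

After 'flag': P(line X) = 0.3·0.8500 / (0.3·0.8500 + 0.6·0.1500) ≈ 0.7391
After 'flag': P(line X) = 0.3·0.7391 / (0.3·0.7391 + 0.6·0.2609) ≈ 0.5862
After 'pass': P(line X) = 0.7·0.5862 / (0.7·0.5862 + 0.4·0.4138) ≈ 0.7126
After 'flag': P(line X) = 0.3·0.7126 / (0.3·0.7126 + 0.6·0.2874) ≈ 0.5535
After 'flag': P(line X) = 0.3·0.5535 / (0.3·0.5535 + 0.6·0.4465) ≈ 0.3826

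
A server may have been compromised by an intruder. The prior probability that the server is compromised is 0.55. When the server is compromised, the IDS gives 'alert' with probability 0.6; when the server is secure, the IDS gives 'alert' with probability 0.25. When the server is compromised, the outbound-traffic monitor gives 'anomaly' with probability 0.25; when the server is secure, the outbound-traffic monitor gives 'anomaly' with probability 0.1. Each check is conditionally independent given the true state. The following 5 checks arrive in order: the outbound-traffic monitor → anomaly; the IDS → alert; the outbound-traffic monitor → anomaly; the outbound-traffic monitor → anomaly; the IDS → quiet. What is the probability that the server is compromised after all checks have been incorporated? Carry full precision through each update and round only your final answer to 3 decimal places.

0.961

After the outbound-traffic monitor='anomaly': P(compromised) = 0.25·0.5500 / (0.25·0.5500 + 0.1·0.4500) ≈ 0.7534
After the IDS='alert': P(compromised) = 0.6·0.7534 / (0.6·0.7534 + 0.25·0.2466) ≈ 0.8800
After the outbound-traffic monitor='anomaly': P(compromised) = 0.25·0.8800 / (0.25·0.8800 + 0.1·0.1200) ≈ 0.9483
After the outbound-traffic monitor='anomaly': P(compromised) = 0.25·0.9483 / (0.25·0.9483 + 0.1·0.0517) ≈ 0.9786
After the IDS='quiet': P(compromised) = 0.4·0.9786 / (0.4·0.9786 + 0.75·0.0214) ≈ 0.9607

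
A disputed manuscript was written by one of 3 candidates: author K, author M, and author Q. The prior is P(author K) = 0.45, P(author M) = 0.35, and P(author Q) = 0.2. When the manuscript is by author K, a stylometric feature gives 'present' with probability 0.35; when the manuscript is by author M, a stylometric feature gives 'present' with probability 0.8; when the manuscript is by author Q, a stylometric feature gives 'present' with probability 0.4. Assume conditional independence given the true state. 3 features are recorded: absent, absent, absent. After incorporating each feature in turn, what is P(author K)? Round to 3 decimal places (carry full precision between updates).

After 'absent': normaliser = 0.65·0.4500 + 0.2·0.3500 + 0.6·0.2000; P(author K) ≈ 0.6062, P(author M) ≈ 0.1451, P(author Q) ≈ 0.2487
After 'absent': normaliser = 0.65·0.6062 + 0.2·0.1451 + 0.6·0.2487; P(author K) ≈ 0.6885, P(author M) ≈ 0.0507, P(author Q) ≈ 0.2608
After 'absent': normaliser = 0.65·0.6885 + 0.2·0.0507 + 0.6·0.2608; P(author K) ≈ 0.7287, P(author M) ≈ 0.0165, P(author Q) ≈ 0.2547

0.729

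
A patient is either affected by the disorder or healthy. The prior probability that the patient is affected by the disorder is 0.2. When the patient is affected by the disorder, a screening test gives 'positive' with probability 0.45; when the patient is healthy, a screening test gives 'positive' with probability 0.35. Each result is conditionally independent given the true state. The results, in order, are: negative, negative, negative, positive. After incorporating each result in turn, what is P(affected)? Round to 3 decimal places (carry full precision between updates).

Each posterior becomes the prior for the next update.
After 'negative': P(affected) = 0.55·0.2000 / (0.55·0.2000 + 0.65·0.8000) ≈ 0.1746
After 'negative': P(affected) = 0.55·0.1746 / (0.55·0.1746 + 0.65·0.8254) ≈ 0.1518
After 'negative': P(affected) = 0.55·0.1518 / (0.55·0.1518 + 0.65·0.8482) ≈ 0.1315
After 'positive': P(affected) = 0.45·0.1315 / (0.45·0.1315 + 0.35·0.8685) ≈ 0.1630

0.163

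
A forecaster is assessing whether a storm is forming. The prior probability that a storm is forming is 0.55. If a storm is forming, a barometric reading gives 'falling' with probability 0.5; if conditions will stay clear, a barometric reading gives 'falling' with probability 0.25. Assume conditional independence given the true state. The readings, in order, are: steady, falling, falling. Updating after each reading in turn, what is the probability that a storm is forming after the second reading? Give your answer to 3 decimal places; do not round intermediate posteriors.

Each posterior becomes the prior for the next update.
After 'steady': P(storm) = 0.5·0.5500 / (0.5·0.5500 + 0.75·0.4500) ≈ 0.4490
After 'falling': P(storm) = 0.5·0.4490 / (0.5·0.4490 + 0.25·0.5510) ≈ 0.6197

0.620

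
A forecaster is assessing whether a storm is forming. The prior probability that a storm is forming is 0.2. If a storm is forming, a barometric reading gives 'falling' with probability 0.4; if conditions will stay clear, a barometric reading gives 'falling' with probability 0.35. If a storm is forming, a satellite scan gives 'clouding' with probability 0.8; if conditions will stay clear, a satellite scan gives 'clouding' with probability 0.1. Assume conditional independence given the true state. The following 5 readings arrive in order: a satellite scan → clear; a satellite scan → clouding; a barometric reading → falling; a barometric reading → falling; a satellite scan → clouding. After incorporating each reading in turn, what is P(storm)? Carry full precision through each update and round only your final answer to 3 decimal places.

After a satellite scan='clear': P(storm) = 0.2·0.2000 / (0.2·0.2000 + 0.9·0.8000) ≈ 0.0526
After a satellite scan='clouding': P(storm) = 0.8·0.0526 / (0.8·0.0526 + 0.1·0.9474) ≈ 0.3077
After a barometric reading='falling': P(storm) = 0.4·0.3077 / (0.4·0.3077 + 0.35·0.6923) ≈ 0.3368
After a barometric reading='falling': P(storm) = 0.4·0.3368 / (0.4·0.3368 + 0.35·0.6632) ≈ 0.3673
After a satellite scan='clouding': P(storm) = 0.8·0.3673 / (0.8·0.3673 + 0.1·0.6327) ≈ 0.8228

0.823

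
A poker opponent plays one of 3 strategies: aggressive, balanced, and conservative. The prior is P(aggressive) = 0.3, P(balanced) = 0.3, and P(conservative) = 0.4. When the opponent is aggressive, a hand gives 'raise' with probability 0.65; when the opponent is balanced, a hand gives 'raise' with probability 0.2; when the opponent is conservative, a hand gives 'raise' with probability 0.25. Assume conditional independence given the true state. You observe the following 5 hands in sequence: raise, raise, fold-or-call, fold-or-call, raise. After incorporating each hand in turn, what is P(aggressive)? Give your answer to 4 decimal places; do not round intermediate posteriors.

Each posterior becomes the prior for the next update.
After 'raise': normaliser = 0.65·0.3000 + 0.2·0.3000 + 0.25·0.4000; P(aggressive) ≈ 0.5493, P(balanced) ≈ 0.1690, P(conservative) ≈ 0.2817
After 'raise': normaliser = 0.65·0.5493 + 0.2·0.1690 + 0.25·0.2817; P(aggressive) ≈ 0.7740, P(balanced) ≈ 0.0733, P(conservative) ≈ 0.1527
After 'fold-or-call': normaliser = 0.35·0.7740 + 0.8·0.0733 + 0.75·0.1527; P(aggressive) ≈ 0.6101, P(balanced) ≈ 0.1320, P(conservative) ≈ 0.2579
After 'fold-or-call': normaliser = 0.35·0.6101 + 0.8·0.1320 + 0.75·0.2579; P(aggressive) ≈ 0.4166, P(balanced) ≈ 0.2061, P(conservative) ≈ 0.3773
After 'raise': normaliser = 0.65·0.4166 + 0.2·0.2061 + 0.25·0.3773; P(aggressive) ≈ 0.6664, P(balanced) ≈ 0.1014, P(conservative) ≈ 0.2321

0.6664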